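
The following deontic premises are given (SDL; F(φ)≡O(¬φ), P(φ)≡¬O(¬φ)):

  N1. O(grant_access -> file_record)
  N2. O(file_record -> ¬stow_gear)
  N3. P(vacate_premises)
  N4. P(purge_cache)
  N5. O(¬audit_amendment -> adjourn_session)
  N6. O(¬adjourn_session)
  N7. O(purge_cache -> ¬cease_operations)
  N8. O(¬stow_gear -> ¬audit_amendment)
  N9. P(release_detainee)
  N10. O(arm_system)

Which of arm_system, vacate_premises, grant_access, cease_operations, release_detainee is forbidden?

Premise 6 states O(¬adjourn_session) outright.
The contrapositive of premise 5 (O(¬audit_amendment -> adjourn_session)) is O(¬adjourn_session -> audit_amendment), and O(¬adjourn_session) is already established, so O(audit_amendment).
The contrapositive of premise 8 (O(¬stow_gear -> ¬audit_amendment)) is O(audit_amendment -> stow_gear), and O(audit_amendment) is already established, so O(stow_gear).
Premise 2, O(file_record -> ¬stow_gear), contraposes to O(stow_gear -> ¬file_record); with O(stow_gear) we get O(¬file_record).
Premise 1, O(grant_access -> file_record), contraposes to O(¬file_record -> ¬grant_access); with O(¬file_record) we get O(¬grant_access).
So O(¬grant_access) holds, i.e. grant_access is forbidden. None of the other listed options is forbidden under the premises.

grant_access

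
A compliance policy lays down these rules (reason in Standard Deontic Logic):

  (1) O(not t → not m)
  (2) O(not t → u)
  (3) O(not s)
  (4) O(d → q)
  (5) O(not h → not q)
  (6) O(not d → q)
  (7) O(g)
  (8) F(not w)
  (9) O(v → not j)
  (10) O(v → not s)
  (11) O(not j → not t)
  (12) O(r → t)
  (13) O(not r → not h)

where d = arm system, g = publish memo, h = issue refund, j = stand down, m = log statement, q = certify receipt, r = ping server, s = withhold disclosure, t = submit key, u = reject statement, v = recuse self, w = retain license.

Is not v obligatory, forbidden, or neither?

Premises 6 and 4 are O(not d → q) and O(d → q); every ideal world satisfies not d or d, so in either case q holds — hence O(q).
Premise 5, O(not h → not q), contraposes to O(q → h); with O(q) we get O(h).
Premise 13, O(not r → not h), contraposes to O(h → r); with O(h) we get O(r).
With premise 12, O(r → t), the K-axiom yields O(t).
The contrapositive of premise 11 (O(not j → not t)) is O(t → j), and O(t) is already established, so O(j).
Premise 9 is O(v → not j); contrapositively O(j → not v). Since O(j) holds, K gives O(not v).
Premises 1, 2, 3, 7, 8, 10 do not contribute to this derivation.
Hence not v is obligatory.

Obligatory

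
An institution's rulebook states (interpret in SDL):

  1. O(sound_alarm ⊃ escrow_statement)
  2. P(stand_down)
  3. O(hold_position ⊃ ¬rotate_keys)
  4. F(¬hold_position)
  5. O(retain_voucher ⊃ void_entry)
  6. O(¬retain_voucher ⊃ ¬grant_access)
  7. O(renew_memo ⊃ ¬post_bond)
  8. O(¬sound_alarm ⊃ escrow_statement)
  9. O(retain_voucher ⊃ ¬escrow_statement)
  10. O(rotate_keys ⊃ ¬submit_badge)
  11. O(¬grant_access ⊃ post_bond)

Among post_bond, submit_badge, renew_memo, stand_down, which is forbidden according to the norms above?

renew_memo

Premises 1 and 8 cover both cases: O(sound_alarm ⊃ escrow_statement) and O(¬sound_alarm ⊃ escrow_statement). Since sound_alarm ∨ ¬sound_alarm is a tautology, O(escrow_statement) follows.
The contrapositive of premise 9 (O(retain_voucher ⊃ ¬escrow_statement)) is O(escrow_statement ⊃ ¬retain_voucher), and O(escrow_statement) is already established, so O(¬retain_voucher).
Applying K to premise 6 (O(¬retain_voucher ⊃ ¬grant_access)) and O(¬retain_voucher) yields O(¬grant_access).
With premise 11, O(¬grant_access ⊃ post_bond), the K-axiom yields O(post_bond).
Premise 7, O(renew_memo ⊃ ¬post_bond), contraposes to O(post_bond ⊃ ¬renew_memo); with O(post_bond) we get O(¬renew_memo).
So O(¬renew_memo) holds, i.e. renew_memo is forbidden. None of the other listed options is forbidden under the premises.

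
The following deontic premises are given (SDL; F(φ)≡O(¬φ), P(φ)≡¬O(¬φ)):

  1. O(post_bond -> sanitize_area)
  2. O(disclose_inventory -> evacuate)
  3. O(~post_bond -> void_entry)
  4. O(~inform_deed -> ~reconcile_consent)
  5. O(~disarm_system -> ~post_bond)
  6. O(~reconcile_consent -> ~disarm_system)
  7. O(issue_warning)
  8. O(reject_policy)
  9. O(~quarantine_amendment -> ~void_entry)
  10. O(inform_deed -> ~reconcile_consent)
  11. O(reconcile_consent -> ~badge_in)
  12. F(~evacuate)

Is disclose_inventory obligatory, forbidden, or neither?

Premise 2 is O(disclose_inventory -> evacuate); even if O(evacuate) held, inferring O(disclose_inventory) would be affirming the consequent — invalid.
No premise or chain of K-axiom applications forces O(disclose_inventory), and none forces O(~disclose_inventory). So disclose_inventory is neither obligatory nor forbidden under these norms.

Neither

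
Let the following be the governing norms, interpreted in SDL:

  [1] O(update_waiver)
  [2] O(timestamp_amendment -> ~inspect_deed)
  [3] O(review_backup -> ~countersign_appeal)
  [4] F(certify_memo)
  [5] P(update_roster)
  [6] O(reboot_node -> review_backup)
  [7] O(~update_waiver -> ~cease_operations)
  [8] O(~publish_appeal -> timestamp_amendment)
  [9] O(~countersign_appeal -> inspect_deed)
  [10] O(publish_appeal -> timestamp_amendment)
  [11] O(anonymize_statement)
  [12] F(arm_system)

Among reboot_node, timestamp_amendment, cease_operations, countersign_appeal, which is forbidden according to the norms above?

reboot_node

Premises 8 and 10 are O(~publish_appeal -> timestamp_amendment) and O(publish_appeal -> timestamp_amendment); every ideal world satisfies ~publish_appeal or publish_appeal, so in either case timestamp_amendment holds — hence O(timestamp_amendment).
With premise 2, O(timestamp_amendment -> ~inspect_deed), the K-axiom yields O(~inspect_deed).
Premise 9, O(~countersign_appeal -> inspect_deed), contraposes to O(~inspect_deed -> countersign_appeal); with O(~inspect_deed) we get O(countersign_appeal).
Premise 3, O(review_backup -> ~countersign_appeal), contraposes to O(countersign_appeal -> ~review_backup); with O(countersign_appeal) we get O(~review_backup).
The contrapositive of premise 6 (O(reboot_node -> review_backup)) is O(~review_backup -> ~reboot_node), and O(~review_backup) is already established, so O(~reboot_node).
So O(~reboot_node) holds, i.e. reboot_node is forbidden. None of the other listed options is forbidden under the premises.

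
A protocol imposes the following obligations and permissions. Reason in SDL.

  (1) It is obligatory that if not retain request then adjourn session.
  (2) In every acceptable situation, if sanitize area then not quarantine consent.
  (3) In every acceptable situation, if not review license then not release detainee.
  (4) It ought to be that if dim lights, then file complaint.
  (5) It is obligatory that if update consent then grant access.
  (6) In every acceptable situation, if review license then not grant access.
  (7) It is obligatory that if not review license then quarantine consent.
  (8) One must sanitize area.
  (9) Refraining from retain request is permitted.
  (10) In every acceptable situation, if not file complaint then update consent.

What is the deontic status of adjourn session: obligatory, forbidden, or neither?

Neither

Premise 1 is O(¬retain_request → adjourn_session), but O(¬retain_request) is not derivable from the premises (the permission P(¬retain_request) asserts only ¬O(retain_request), not O(¬retain_request)), so it does not yield O(adjourn_session).
No premise or chain of K-axiom applications forces O(adjourn_session), and none forces O(¬adjourn_session). So adjourn_session is neither obligatory nor forbidden under these norms.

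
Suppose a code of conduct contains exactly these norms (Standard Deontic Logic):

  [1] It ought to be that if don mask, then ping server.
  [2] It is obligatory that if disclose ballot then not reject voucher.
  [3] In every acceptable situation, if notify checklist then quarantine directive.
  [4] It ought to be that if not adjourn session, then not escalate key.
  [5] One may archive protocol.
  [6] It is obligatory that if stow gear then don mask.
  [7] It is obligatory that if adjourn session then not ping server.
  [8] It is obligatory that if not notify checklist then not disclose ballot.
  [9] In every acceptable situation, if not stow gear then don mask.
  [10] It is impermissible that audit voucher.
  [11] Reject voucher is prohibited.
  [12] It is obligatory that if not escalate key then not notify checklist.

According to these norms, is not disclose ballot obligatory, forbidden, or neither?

Obligatory

Premises 6 and 9 cover both cases: O(stow_gear → don_mask) and O(¬stow_gear → don_mask). Since stow_gear ∨ ¬stow_gear is a tautology, O(don_mask) follows.
Premise 1 is O(don_mask → ping_server); since O(don_mask), deontic closure gives O(ping_server).
The contrapositive of premise 7 (O(adjourn_session → ¬ping_server)) is O(ping_server → ¬adjourn_session), and O(ping_server) is already established, so O(¬adjourn_session).
With premise 4, O(¬adjourn_session → ¬escalate_key), the K-axiom yields O(¬escalate_key).
With premise 12, O(¬escalate_key → ¬notify_checklist), the K-axiom yields O(¬notify_checklist).
With premise 8, O(¬notify_checklist → ¬disclose_ballot), the K-axiom yields O(¬disclose_ballot).
Premises 2, 3, 5, 10, 11 do not contribute to this derivation.
Hence ¬disclose_ballot is obligatory.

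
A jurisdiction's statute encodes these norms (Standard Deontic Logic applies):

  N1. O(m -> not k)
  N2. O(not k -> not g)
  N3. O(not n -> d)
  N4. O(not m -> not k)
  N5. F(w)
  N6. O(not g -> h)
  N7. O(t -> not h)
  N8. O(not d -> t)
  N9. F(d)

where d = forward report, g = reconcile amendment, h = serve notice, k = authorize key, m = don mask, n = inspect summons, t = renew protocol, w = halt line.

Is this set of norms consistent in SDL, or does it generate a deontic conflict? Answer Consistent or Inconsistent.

Premises 4 and 1 are O(not m -> not k) and O(m -> not k); every ideal world satisfies not m or m, so in either case not k holds — hence O(not k).
Applying K to premise 2 (O(not k -> not g)) and O(not k) yields O(not g).
With premise 6, O(not g -> h), the K-axiom yields O(h).
Premise 7 is O(t -> not h); contrapositively O(h -> not t). Since O(h) holds, K gives O(not t).
The contrapositive of premise 8 (O(not d -> t)) is O(not t -> d), and O(not t) is already established, so O(d).
Yet premise 9 is F(d), i.e. O(not d).
We now have both O(d) and O(not d) — d is simultaneously obligatory and forbidden, violating the D-axiom.

Inconsistent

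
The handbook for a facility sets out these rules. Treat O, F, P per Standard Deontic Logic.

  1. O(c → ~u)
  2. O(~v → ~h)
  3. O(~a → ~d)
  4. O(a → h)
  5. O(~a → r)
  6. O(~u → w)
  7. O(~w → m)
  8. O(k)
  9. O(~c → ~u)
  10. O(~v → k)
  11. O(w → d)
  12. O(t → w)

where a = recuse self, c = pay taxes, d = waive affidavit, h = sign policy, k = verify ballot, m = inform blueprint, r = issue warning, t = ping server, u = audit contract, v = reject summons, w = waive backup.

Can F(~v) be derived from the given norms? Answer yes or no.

Yes

Premises 1 and 9 are O(c → ~u) and O(~c → ~u); every ideal world satisfies c or ~c, so in either case ~u holds — hence O(~u).
Premise 6 is O(~u → w); since O(~u), deontic closure gives O(w).
From O(w) and premise 11, O(w → d), we obtain O(d).
The contrapositive of premise 3 (O(~a → ~d)) is O(d → a), and O(d) is already established, so O(a).
From O(a) and premise 4, O(a → h), we obtain O(h).
Premise 2 is O(~v → ~h); contrapositively O(h → v). Since O(h) holds, K gives O(v).
Premises 5, 7, 8, 10, 12 do not contribute to this derivation.
So O(v) holds, i.e. F(~v). The claim follows.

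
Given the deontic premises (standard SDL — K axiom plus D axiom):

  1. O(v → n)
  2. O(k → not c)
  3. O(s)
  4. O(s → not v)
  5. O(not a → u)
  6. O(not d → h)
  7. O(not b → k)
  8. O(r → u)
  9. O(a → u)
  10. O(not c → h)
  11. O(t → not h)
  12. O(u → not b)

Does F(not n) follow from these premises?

No

Premise 1 is O(v → n), but O(v) is not derivable from the premises, so it does not yield O(n).
No other premise forces O(n). An ideal world satisfying every premise can still have not n true, so F(not n) is not derivable.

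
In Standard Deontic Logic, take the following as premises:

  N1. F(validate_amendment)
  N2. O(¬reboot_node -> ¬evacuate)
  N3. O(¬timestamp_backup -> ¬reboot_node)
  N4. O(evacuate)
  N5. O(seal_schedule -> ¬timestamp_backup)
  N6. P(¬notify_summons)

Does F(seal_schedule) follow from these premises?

Yes

From premise 4 we have O(evacuate).
The contrapositive of premise 2 (O(¬reboot_node -> ¬evacuate)) is O(evacuate -> reboot_node), and O(evacuate) is already established, so O(reboot_node).
The contrapositive of premise 3 (O(¬timestamp_backup -> ¬reboot_node)) is O(reboot_node -> timestamp_backup), and O(reboot_node) is already established, so O(timestamp_backup).
Premise 5, O(seal_schedule -> ¬timestamp_backup), contraposes to O(timestamp_backup -> ¬seal_schedule); with O(timestamp_backup) we get O(¬seal_schedule).
Premises 1, 6 do not contribute to this derivation.
So O(¬seal_schedule) holds, i.e. F(seal_schedule). The claim follows.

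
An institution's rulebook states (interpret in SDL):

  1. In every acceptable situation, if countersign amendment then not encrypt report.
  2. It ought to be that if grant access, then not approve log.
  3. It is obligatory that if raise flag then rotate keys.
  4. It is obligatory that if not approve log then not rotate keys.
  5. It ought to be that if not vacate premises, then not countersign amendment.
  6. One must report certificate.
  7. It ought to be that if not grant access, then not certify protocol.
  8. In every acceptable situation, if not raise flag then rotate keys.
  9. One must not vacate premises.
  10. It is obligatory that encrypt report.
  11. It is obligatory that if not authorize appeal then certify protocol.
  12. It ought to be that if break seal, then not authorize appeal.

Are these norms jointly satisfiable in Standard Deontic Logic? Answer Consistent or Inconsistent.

Premise 1 is O(countersign_amendment → ¬encrypt_report), but O(countersign_amendment) is not derivable from the premises, so it does not yield O(¬encrypt_report).
So O(¬encrypt_report) is not derivable, and the apparent clash with O(encrypt_report) does not arise.
A world satisfying every obligation exists (e.g. approve_log=true, authorize_appeal=true, break_seal=false, certify_protocol=false, countersign_amendment=false, encrypt_report=true, grant_access=false, raise_flag=false, report_certificate=true, rotate_keys=true, vacate_premises=false); no atom is both obligatory and forbidden, so the set is consistent.

Consistent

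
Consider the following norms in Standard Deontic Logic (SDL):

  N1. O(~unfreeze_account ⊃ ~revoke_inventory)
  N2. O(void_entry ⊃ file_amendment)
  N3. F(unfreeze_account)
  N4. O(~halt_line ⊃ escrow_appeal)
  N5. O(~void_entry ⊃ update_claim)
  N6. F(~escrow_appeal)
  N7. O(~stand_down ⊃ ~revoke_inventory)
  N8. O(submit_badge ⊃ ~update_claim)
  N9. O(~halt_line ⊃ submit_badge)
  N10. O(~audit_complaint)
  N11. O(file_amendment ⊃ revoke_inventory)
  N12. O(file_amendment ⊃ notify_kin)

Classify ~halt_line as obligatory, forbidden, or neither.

Forbidden

Premise 3, F(unfreeze_account), is equivalent to O(~unfreeze_account).
With premise 1, O(~unfreeze_account ⊃ ~revoke_inventory), the K-axiom yields O(~revoke_inventory).
The contrapositive of premise 11 (O(file_amendment ⊃ revoke_inventory)) is O(~revoke_inventory ⊃ ~file_amendment), and O(~revoke_inventory) is already established, so O(~file_amendment).
Premise 2 is O(void_entry ⊃ file_amendment); contrapositively O(~file_amendment ⊃ ~void_entry). Since O(~file_amendment) holds, K gives O(~void_entry).
Premise 5 is O(~void_entry ⊃ update_claim); since O(~void_entry), deontic closure gives O(update_claim).
The contrapositive of premise 8 (O(submit_badge ⊃ ~update_claim)) is O(update_claim ⊃ ~submit_badge), and O(update_claim) is already established, so O(~submit_badge).
Premise 9, O(~halt_line ⊃ submit_badge), contraposes to O(~submit_badge ⊃ halt_line); with O(~submit_badge) we get O(halt_line).
Premises 4, 6, 7, 10, 12 do not contribute to this derivation.
Thus O(halt_line), which is F(~halt_line): ~halt_line is forbidden.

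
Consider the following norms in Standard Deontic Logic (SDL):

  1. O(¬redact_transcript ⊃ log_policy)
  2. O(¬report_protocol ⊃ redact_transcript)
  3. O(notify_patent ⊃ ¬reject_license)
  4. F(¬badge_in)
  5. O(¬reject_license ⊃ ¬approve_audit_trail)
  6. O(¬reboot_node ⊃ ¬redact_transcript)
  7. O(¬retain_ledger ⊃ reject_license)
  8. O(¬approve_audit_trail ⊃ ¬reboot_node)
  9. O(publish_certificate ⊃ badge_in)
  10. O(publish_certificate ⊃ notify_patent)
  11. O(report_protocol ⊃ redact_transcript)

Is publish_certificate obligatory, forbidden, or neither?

By case analysis on report_protocol: premise 11 gives O(report_protocol ⊃ redact_transcript) and premise 2 gives O(¬report_protocol ⊃ redact_transcript), so O(redact_transcript) either way.
Premise 6 is O(¬reboot_node ⊃ ¬redact_transcript); contrapositively O(redact_transcript ⊃ reboot_node). Since O(redact_transcript) holds, K gives O(reboot_node).
Premise 8, O(¬approve_audit_trail ⊃ ¬reboot_node), contraposes to O(reboot_node ⊃ approve_audit_trail); with O(reboot_node) we get O(approve_audit_trail).
Premise 5 is O(¬reject_license ⊃ ¬approve_audit_trail); contrapositively O(approve_audit_trail ⊃ reject_license). Since O(approve_audit_trail) holds, K gives O(reject_license).
Premise 3, O(notify_patent ⊃ ¬reject_license), contraposes to O(reject_license ⊃ ¬notify_patent); with O(reject_license) we get O(¬notify_patent).
Premise 10 is O(publish_certificate ⊃ notify_patent); contrapositively O(¬notify_patent ⊃ ¬publish_certificate). Since O(¬notify_patent) holds, K gives O(¬publish_certificate).
Premises 1, 4, 7, 9 do not contribute to this derivation.
Thus O(¬publish_certificate), which is F(publish_certificate): publish_certificate is forbidden.

Forbidden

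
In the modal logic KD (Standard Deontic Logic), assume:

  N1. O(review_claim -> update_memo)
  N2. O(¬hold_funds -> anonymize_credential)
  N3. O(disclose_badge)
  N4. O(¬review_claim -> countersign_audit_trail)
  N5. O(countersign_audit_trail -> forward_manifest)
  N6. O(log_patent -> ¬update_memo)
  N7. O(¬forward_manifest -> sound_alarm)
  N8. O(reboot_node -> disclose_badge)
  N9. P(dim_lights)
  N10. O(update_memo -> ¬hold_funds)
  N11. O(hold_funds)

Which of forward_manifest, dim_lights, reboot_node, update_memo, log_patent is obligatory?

forward_manifest

From premise 11 we have O(hold_funds).
Premise 10 is O(update_memo -> ¬hold_funds); contrapositively O(hold_funds -> ¬update_memo). Since O(hold_funds) holds, K gives O(¬update_memo).
Premise 1, O(review_claim -> update_memo), contraposes to O(¬update_memo -> ¬review_claim); with O(¬update_memo) we get O(¬review_claim).
Premise 4 is O(¬review_claim -> countersign_audit_trail); since O(¬review_claim), deontic closure gives O(countersign_audit_trail).
Applying K to premise 5 (O(countersign_audit_trail -> forward_manifest)) and O(countersign_audit_trail) yields O(forward_manifest).
So O(forward_manifest) holds — forward_manifest is obligatory. None of the other listed options is made obligatory by any chain of premises.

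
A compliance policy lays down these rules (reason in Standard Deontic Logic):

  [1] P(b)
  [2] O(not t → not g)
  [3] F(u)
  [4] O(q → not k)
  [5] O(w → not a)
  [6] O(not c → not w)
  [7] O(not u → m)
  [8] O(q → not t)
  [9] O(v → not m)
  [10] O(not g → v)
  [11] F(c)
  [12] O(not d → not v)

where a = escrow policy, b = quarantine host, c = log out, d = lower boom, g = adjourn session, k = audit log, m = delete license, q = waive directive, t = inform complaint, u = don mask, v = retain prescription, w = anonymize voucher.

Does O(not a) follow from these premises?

Premise 5 is O(w → not a), but O(w) is not derivable from the premises, so it does not yield O(not a).
No other premise forces O(not a). An ideal world satisfying every premise can still have not a false, so O(not a) is not derivable.

No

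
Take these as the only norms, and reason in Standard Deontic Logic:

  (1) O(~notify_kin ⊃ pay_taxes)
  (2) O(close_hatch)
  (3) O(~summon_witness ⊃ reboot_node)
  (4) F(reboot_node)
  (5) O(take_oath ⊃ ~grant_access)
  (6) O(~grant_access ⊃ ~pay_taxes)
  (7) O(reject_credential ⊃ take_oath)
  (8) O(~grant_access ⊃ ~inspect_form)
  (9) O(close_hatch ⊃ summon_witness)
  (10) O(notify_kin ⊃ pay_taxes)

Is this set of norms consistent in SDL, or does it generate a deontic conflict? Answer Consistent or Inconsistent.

Premise 3 is O(~summon_witness ⊃ reboot_node), but O(~summon_witness) is not derivable from the premises, so it does not yield O(reboot_node).
So O(reboot_node) is not derivable, and the apparent clash with O(~reboot_node) does not arise.
A world satisfying every obligation exists (e.g. close_hatch=true, grant_access=true, inspect_form=false, notify_kin=false, pay_taxes=true, reboot_node=false, reject_credential=false, summon_witness=true, take_oath=false); no atom is both obligatory and forbidden, so the set is consistent.

Consistent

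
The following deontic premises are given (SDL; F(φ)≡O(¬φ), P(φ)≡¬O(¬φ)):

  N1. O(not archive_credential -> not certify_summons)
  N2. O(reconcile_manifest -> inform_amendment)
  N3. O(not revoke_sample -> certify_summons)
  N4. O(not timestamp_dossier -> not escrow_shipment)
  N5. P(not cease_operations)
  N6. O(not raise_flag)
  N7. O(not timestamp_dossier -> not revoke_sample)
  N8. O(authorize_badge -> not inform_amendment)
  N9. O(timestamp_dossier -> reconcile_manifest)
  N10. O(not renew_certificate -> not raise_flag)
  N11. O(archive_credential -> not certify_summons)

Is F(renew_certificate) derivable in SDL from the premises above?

No

Premise 10 is O(not renew_certificate -> not raise_flag); even if O(not raise_flag) held, inferring O(not renew_certificate) would be affirming the consequent — invalid.
No other premise forces O(not renew_certificate). An ideal world satisfying every premise can still have renew_certificate true, so F(renew_certificate) is not derivable.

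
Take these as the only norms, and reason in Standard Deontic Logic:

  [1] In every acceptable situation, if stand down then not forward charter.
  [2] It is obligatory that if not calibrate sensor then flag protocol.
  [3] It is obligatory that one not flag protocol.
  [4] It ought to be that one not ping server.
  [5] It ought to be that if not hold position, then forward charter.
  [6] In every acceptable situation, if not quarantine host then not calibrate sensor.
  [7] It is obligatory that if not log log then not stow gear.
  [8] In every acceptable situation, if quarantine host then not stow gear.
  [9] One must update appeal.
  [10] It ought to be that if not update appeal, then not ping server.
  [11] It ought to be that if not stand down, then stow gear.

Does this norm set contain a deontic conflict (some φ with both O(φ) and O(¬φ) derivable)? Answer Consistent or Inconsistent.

Premise 10 is O(¬update_appeal → ¬ping_server); even if O(¬ping_server) held, inferring O(¬update_appeal) would be affirming the consequent — invalid.
So O(¬update_appeal) is not derivable, and the apparent clash with O(update_appeal) does not arise.
A world satisfying every obligation exists (e.g. calibrate_sensor=true, flag_protocol=false, forward_charter=false, hold_position=true, log_log=false, ping_server=false, quarantine_host=true, stand_down=true, stow_gear=false, update_appeal=true); no atom is both obligatory and forbidden, so the set is consistent.

Consistent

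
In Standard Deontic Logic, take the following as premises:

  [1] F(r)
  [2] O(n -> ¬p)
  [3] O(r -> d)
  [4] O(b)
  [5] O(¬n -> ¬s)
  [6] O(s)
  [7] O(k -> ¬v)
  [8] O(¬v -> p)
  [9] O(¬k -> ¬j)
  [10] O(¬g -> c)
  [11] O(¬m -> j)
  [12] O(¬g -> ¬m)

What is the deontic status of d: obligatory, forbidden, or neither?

Neither

Premise 3 is O(r -> d), but O(r) is not derivable from the premises, so it does not yield O(d).
No premise or chain of K-axiom applications forces O(d), and none forces O(¬d). So d is neither obligatory nor forbidden under these norms.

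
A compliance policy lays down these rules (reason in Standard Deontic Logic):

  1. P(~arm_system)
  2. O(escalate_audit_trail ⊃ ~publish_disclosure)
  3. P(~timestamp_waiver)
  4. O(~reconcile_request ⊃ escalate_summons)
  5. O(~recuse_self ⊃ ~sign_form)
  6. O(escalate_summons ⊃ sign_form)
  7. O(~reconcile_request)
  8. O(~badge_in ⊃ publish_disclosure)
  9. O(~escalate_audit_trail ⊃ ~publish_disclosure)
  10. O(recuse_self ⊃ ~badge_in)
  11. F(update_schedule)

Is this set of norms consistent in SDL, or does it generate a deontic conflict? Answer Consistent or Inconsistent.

Premises 9 and 2 cover both cases: O(~escalate_audit_trail ⊃ ~publish_disclosure) and O(escalate_audit_trail ⊃ ~publish_disclosure). Since ~escalate_audit_trail ∨ escalate_audit_trail is a tautology, O(~publish_disclosure) follows.
Premise 8, O(~badge_in ⊃ publish_disclosure), contraposes to O(~publish_disclosure ⊃ badge_in); with O(~publish_disclosure) we get O(badge_in).
The contrapositive of premise 10 (O(recuse_self ⊃ ~badge_in)) is O(badge_in ⊃ ~recuse_self), and O(badge_in) is already established, so O(~recuse_self).
From O(~recuse_self) and premise 5, O(~recuse_self ⊃ ~sign_form), we obtain O(~sign_form).
Premise 6, O(escalate_summons ⊃ sign_form), contraposes to O(~sign_form ⊃ ~escalate_summons); with O(~sign_form) we get O(~escalate_summons).
Premise 4 is O(~reconcile_request ⊃ escalate_summons); contrapositively O(~escalate_summons ⊃ reconcile_request). Since O(~escalate_summons) holds, K gives O(reconcile_request).
But premise 7 directly asserts O(~reconcile_request).
We now have both O(reconcile_request) and O(~reconcile_request) — reconcile_request is simultaneously obligatory and forbidden, violating the D-axiom.

Inconsistent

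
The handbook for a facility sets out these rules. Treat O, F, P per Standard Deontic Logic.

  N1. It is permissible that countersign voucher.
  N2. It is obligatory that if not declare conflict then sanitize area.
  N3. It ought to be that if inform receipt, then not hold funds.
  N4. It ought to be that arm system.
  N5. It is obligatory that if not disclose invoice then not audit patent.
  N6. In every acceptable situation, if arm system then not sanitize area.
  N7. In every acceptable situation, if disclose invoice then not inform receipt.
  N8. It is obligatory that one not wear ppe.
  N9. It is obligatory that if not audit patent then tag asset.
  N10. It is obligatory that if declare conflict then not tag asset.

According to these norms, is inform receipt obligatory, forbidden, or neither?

Forbidden

From premise 4 we have O(arm_system).
With premise 6, O(arm_system → ¬sanitize_area), the K-axiom yields O(¬sanitize_area).
Premise 2, O(¬declare_conflict → sanitize_area), contraposes to O(¬sanitize_area → declare_conflict); with O(¬sanitize_area) we get O(declare_conflict).
With premise 10, O(declare_conflict → ¬tag_asset), the K-axiom yields O(¬tag_asset).
The contrapositive of premise 9 (O(¬audit_patent → tag_asset)) is O(¬tag_asset → audit_patent), and O(¬tag_asset) is already established, so O(audit_patent).
Premise 5 is O(¬disclose_invoice → ¬audit_patent); contrapositively O(audit_patent → disclose_invoice). Since O(audit_patent) holds, K gives O(disclose_invoice).
From O(disclose_invoice) and premise 7, O(disclose_invoice → ¬inform_receipt), we obtain O(¬inform_receipt).
Premises 1, 3, 8 do not contribute to this derivation.
Thus O(¬inform_receipt), which is F(inform_receipt): inform_receipt is forbidden.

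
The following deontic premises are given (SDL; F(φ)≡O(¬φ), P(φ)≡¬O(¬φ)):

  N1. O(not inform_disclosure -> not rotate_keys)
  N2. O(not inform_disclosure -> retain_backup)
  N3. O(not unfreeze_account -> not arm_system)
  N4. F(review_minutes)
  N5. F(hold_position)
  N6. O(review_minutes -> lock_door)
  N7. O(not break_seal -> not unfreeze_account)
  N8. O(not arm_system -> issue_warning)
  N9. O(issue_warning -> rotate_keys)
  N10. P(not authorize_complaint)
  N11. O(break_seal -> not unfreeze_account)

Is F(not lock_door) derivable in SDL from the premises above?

No

Premise 6 is O(review_minutes -> lock_door), but O(review_minutes) is not derivable from the premises, so it does not yield O(lock_door).
No other premise forces O(lock_door). An ideal world satisfying every premise can still have not lock_door true, so F(not lock_door) is not derivable.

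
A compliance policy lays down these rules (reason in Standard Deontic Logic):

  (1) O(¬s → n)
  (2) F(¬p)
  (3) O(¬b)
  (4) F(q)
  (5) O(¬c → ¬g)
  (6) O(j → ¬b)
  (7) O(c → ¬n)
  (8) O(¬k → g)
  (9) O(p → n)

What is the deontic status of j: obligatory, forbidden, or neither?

Premise 6 is O(j → ¬b); even if O(¬b) held, inferring O(j) would be affirming the consequent — invalid.
No premise or chain of K-axiom applications forces O(j), and none forces O(¬j). So j is neither obligatory nor forbidden under these norms.

Neither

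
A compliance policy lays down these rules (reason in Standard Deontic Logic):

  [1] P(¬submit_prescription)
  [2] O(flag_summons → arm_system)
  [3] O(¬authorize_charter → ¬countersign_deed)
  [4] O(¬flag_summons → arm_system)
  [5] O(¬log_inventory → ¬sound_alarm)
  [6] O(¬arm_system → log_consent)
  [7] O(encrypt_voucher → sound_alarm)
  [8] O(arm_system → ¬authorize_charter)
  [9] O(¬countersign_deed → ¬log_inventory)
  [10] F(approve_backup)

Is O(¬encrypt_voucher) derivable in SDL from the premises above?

Premises 2 and 4 are O(flag_summons → arm_system) and O(¬flag_summons → arm_system); every ideal world satisfies flag_summons or ¬flag_summons, so in either case arm_system holds — hence O(arm_system).
From O(arm_system) and premise 8, O(arm_system → ¬authorize_charter), we obtain O(¬authorize_charter).
From O(¬authorize_charter) and premise 3, O(¬authorize_charter → ¬countersign_deed), we obtain O(¬countersign_deed).
From O(¬countersign_deed) and premise 9, O(¬countersign_deed → ¬log_inventory), we obtain O(¬log_inventory).
Premise 5 is O(¬log_inventory → ¬sound_alarm); since O(¬log_inventory), deontic closure gives O(¬sound_alarm).
Premise 7, O(encrypt_voucher → sound_alarm), contraposes to O(¬sound_alarm → ¬encrypt_voucher); with O(¬sound_alarm) we get O(¬encrypt_voucher).
Premises 1, 6, 10 do not contribute to this derivation.
So O(¬encrypt_voucher) follows.

Yes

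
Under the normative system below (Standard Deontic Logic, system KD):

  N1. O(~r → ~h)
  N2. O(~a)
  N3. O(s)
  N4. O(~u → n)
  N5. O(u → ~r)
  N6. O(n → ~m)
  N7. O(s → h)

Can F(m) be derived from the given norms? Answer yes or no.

Yes

Premise 3 gives O(s).
Applying K to premise 7 (O(s → h)) and O(s) yields O(h).
Premise 1, O(~r → ~h), contraposes to O(h → r); with O(h) we get O(r).
The contrapositive of premise 5 (O(u → ~r)) is O(r → ~u), and O(r) is already established, so O(~u).
Premise 4 is O(~u → n); since O(~u), deontic closure gives O(n).
With premise 6, O(n → ~m), the K-axiom yields O(~m).
Premise 2 does not contribute to this derivation.
So O(~m) holds, i.e. F(m). The claim follows.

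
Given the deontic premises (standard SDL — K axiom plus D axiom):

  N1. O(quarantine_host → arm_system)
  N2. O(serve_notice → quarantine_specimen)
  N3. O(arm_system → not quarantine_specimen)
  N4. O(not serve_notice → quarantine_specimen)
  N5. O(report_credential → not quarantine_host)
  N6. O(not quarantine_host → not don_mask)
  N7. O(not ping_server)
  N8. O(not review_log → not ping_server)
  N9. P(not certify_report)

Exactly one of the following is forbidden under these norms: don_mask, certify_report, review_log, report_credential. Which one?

don_mask

By case analysis on not serve_notice: premise 4 gives O(not serve_notice → quarantine_specimen) and premise 2 gives O(serve_notice → quarantine_specimen), so O(quarantine_specimen) either way.
The contrapositive of premise 3 (O(arm_system → not quarantine_specimen)) is O(quarantine_specimen → not arm_system), and O(quarantine_specimen) is already established, so O(not arm_system).
The contrapositive of premise 1 (O(quarantine_host → arm_system)) is O(not arm_system → not quarantine_host), and O(not arm_system) is already established, so O(not quarantine_host).
Applying K to premise 6 (O(not quarantine_host → not don_mask)) and O(not quarantine_host) yields O(not don_mask).
So O(not don_mask) holds, i.e. don_mask is forbidden. None of the other listed options is forbidden under the premises.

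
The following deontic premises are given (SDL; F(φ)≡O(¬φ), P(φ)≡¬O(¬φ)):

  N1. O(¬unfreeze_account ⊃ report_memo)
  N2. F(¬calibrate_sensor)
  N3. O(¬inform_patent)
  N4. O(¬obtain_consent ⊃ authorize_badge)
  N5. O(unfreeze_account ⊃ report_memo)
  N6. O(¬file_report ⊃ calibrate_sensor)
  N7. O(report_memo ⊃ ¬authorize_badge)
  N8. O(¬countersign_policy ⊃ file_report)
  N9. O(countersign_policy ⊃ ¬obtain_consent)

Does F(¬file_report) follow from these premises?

Yes

Premises 5 and 1 are O(unfreeze_account ⊃ report_memo) and O(¬unfreeze_account ⊃ report_memo); every ideal world satisfies unfreeze_account or ¬unfreeze_account, so in either case report_memo holds — hence O(report_memo).
With premise 7, O(report_memo ⊃ ¬authorize_badge), the K-axiom yields O(¬authorize_badge).
Premise 4, O(¬obtain_consent ⊃ authorize_badge), contraposes to O(¬authorize_badge ⊃ obtain_consent); with O(¬authorize_badge) we get O(obtain_consent).
The contrapositive of premise 9 (O(countersign_policy ⊃ ¬obtain_consent)) is O(obtain_consent ⊃ ¬countersign_policy), and O(obtain_consent) is already established, so O(¬countersign_policy).
From O(¬countersign_policy) and premise 8, O(¬countersign_policy ⊃ file_report), we obtain O(file_report).
Premises 2, 3, 6 do not contribute to this derivation.
So O(file_report) holds, i.e. F(¬file_report). The claim follows.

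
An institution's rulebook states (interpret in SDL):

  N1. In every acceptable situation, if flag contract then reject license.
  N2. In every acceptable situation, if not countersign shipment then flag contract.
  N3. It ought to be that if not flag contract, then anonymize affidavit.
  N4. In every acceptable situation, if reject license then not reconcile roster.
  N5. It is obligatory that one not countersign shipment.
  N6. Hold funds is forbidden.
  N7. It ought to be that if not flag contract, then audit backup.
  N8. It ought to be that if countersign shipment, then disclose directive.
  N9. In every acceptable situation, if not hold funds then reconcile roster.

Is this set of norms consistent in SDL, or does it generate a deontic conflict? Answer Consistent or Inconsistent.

Premise 5 states O(¬countersign_shipment) outright.
With premise 2, O(¬countersign_shipment → flag_contract), the K-axiom yields O(flag_contract).
From O(flag_contract) and premise 1, O(flag_contract → reject_license), we obtain O(reject_license).
Applying K to premise 4 (O(reject_license → ¬reconcile_roster)) and O(reject_license) yields O(¬reconcile_roster).
The contrapositive of premise 9 (O(¬hold_funds → reconcile_roster)) is O(¬reconcile_roster → hold_funds), and O(¬reconcile_roster) is already established, so O(hold_funds).
But premise 6, F(hold_funds), means O(¬hold_funds).
We now have both O(hold_funds) and O(¬hold_funds) — hold_funds is simultaneously obligatory and forbidden, violating the D-axiom.

Inconsistent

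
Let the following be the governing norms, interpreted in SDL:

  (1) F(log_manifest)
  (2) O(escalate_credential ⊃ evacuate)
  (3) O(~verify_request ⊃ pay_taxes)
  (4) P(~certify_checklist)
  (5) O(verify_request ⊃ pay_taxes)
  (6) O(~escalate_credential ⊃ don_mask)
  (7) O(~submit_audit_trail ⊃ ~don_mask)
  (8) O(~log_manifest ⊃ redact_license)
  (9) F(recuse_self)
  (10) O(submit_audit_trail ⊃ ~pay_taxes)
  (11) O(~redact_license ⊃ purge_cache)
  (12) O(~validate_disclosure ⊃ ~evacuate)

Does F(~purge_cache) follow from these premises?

Premise 11 is O(~redact_license ⊃ purge_cache), but O(~redact_license) is not derivable from the premises, so it does not yield O(purge_cache).
No other premise forces O(purge_cache). An ideal world satisfying every premise can still have ~purge_cache true, so F(~purge_cache) is not derivable.

No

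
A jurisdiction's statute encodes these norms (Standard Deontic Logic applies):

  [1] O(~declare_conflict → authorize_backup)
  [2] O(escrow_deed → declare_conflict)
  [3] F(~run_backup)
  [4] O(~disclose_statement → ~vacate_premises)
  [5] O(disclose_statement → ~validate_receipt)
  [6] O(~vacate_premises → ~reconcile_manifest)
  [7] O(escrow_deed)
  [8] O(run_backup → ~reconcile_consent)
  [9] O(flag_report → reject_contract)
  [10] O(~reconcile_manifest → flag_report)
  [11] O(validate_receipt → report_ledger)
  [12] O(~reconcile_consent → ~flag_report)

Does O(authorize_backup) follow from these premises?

No

Premise 1 is O(~declare_conflict → authorize_backup), but O(~declare_conflict) is not derivable from the premises, so it does not yield O(authorize_backup).
No other premise forces O(authorize_backup). An ideal world satisfying every premise can still have authorize_backup false, so O(authorize_backup) is not derivable.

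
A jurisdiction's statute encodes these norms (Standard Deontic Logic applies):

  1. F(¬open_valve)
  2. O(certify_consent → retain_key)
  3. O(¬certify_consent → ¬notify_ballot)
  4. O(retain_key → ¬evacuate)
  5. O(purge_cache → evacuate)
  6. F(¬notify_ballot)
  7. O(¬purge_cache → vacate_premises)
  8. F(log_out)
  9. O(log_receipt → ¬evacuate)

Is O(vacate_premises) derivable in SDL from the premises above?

Premise 6, F(¬notify_ballot), is equivalent to O(notify_ballot).
Premise 3 is O(¬certify_consent → ¬notify_ballot); contrapositively O(notify_ballot → certify_consent). Since O(notify_ballot) holds, K gives O(certify_consent).
With premise 2, O(certify_consent → retain_key), the K-axiom yields O(retain_key).
Premise 4 is O(retain_key → ¬evacuate); since O(retain_key), deontic closure gives O(¬evacuate).
The contrapositive of premise 5 (O(purge_cache → evacuate)) is O(¬evacuate → ¬purge_cache), and O(¬evacuate) is already established, so O(¬purge_cache).
With premise 7, O(¬purge_cache → vacate_premises), the K-axiom yields O(vacate_premises).
Premises 1, 8, 9 do not contribute to this derivation.
So O(vacate_premises) follows.

Yes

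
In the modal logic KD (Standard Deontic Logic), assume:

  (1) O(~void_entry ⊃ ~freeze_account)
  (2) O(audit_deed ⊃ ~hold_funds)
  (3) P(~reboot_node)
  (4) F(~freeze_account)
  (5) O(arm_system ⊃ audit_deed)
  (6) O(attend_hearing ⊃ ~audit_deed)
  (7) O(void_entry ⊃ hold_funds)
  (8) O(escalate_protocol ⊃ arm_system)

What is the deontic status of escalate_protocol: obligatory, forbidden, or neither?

F(~freeze_account) at premise 4 means O(freeze_account).
Premise 1, O(~void_entry ⊃ ~freeze_account), contraposes to O(freeze_account ⊃ void_entry); with O(freeze_account) we get O(void_entry).
Premise 7 is O(void_entry ⊃ hold_funds); since O(void_entry), deontic closure gives O(hold_funds).
The contrapositive of premise 2 (O(audit_deed ⊃ ~hold_funds)) is O(hold_funds ⊃ ~audit_deed), and O(hold_funds) is already established, so O(~audit_deed).
Premise 5 is O(arm_system ⊃ audit_deed); contrapositively O(~audit_deed ⊃ ~arm_system). Since O(~audit_deed) holds, K gives O(~arm_system).
The contrapositive of premise 8 (O(escalate_protocol ⊃ arm_system)) is O(~arm_system ⊃ ~escalate_protocol), and O(~arm_system) is already established, so O(~escalate_protocol).
Premises 3, 6 do not contribute to this derivation.
Thus O(~escalate_protocol), which is F(escalate_protocol): escalate_protocol is forbidden.

Forbidden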